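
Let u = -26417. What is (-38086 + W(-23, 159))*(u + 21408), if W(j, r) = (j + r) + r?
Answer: 189295119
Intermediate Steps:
W(j, r) = j + 2*r
(-38086 + W(-23, 159))*(u + 21408) = (-38086 + (-23 + 2*159))*(-26417 + 21408) = (-38086 + (-23 + 318))*(-5009) = (-38086 + 295)*(-5009) = -37791*(-5009) = 189295119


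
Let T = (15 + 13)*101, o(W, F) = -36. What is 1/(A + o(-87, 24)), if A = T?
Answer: 1/2792 ≈ 0.00035817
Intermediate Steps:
T = 2828 (T = 28*101 = 2828)
A = 2828
1/(A + o(-87, 24)) = 1/(2828 - 36) = 1/2792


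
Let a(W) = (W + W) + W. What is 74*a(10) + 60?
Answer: 2280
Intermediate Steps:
a(W) = 3*W (a(W) = 2*W + W = 3*W)
74*a(10) + 60 = 74*(3*10) + 60 = 74*30 + 60 = 2220 + 60 = 2280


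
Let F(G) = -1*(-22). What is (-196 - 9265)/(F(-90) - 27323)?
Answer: 9461/27301 ≈ 0.34654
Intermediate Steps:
F(G) = 22
(-196 - 9265)/(F(-90) - 27323) = (-196 - 9265)/(22 - 27323) = -9461/(-27301) = -9461*(-1/27301) = 9461/27301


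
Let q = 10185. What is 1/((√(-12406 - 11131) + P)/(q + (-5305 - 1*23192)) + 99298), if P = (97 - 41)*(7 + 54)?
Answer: 11099156882240/1102122009607752379 + 6104*I*√23537/1102122009607752379 ≈ 1.0071e-5 + 8.4969e-13*I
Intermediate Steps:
P = 3416 (P = 56*61 = 3416)
1/((√(-12406 - 11131) + P)/(q + (-5305 - 1*23192)) + 99298) = 1/((√(-12406 - 11131) + 3416)/(10185 + (-5305 - 1*23192)) + 99298) = 1/((√(-23537) + 3416)/(10185 + (-5305 - 23192)) + 99298) = 1/((I*√23537 + 3416)/(10185 - 28497) + 99298) = 1/((3416 + I*√23537)/(-18312) + 99298) = 1/((3416 + I*√23537)*(-1/18312) + 99298) = 1/((-61/327 - I*√23537/18312) + 99298) = 1/(32470385/327 - I*√23537/18312)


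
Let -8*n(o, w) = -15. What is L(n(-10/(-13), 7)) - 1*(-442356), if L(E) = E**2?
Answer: 28311009/64 ≈ 4.4236e+5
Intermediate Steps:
n(o, w) = 15/8 (n(o, w) = -1/8*(-15) = 15/8)
L(n(-10/(-13), 7)) - 1*(-442356) = (15/8)**2 - 1*(-442356) = 225/64 + 442356 = 28311009/64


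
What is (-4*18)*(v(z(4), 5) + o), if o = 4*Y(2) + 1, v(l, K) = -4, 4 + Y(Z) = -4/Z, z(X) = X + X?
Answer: 1944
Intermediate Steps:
z(X) = 2*X
Y(Z) = -4 - 4/Z
o = -23 (o = 4*(-4 - 4/2) + 1 = 4*(-4 - 4*½) + 1 = 4*(-4 - 2) + 1 = 4*(-6) + 1 = -24 + 1 = -23)
(-4*18)*(v(z(4), 5) + o) = (-4*18)*(-4 - 23) = -72*(-27) = 1944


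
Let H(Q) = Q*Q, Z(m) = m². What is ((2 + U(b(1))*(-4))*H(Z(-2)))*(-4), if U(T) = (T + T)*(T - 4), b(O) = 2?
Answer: -2176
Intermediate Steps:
U(T) = 2*T*(-4 + T) (U(T) = (2*T)*(-4 + T) = 2*T*(-4 + T))
H(Q) = Q²
((2 + U(b(1))*(-4))*H(Z(-2)))*(-4) = ((2 + (2*2*(-4 + 2))*(-4))*((-2)²)²)*(-4) = ((2 + (2*2*(-2))*(-4))*4²)*(-4) = ((2 - 8*(-4))*16)*(-4) = ((2 + 32)*16)*(-4) = (34*16)*(-4) = 544*(-4) = -2176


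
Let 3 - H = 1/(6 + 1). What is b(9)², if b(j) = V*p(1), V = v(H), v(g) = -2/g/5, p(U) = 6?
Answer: 441/625 ≈ 0.70560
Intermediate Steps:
H = 20/7 (H = 3 - 1/(6 + 1) = 3 - 1/7 = 3 - 1*⅐ = 3 - ⅐ = 20/7 ≈ 2.8571)
v(g) = -2/(5*g) (v(g) = -2/g*(⅕) = -2/(5*g))
V = -7/50 (V = -2/(5*20/7) = -⅖*7/20 = -7/50 ≈ -0.14000)
b(j) = -21/25 (b(j) = -7/50*6 = -21/25)
b(9)² = (-21/25)² = 441/625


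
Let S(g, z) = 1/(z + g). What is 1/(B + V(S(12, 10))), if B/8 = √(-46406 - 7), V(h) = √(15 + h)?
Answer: 22/(√7282 + 1584*I*√573) ≈ 1.3058e-6 - 0.00058021*I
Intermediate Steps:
S(g, z) = 1/(g + z)
B = 72*I*√573 (B = 8*√(-46406 - 7) = 8*√(-46413) = 8*(9*I*√573) = 72*I*√573 ≈ 1723.5*I)
1/(B + V(S(12, 10))) = 1/(72*I*√573 + √(15 + 1/(12 + 10))) = 1/(72*I*√573 + √(15 + 1/22)) = 1/(72*I*√573 + √(331/22)) = 1/(72*I*√573 + √7282/22) = 1/(√7282/22 + 72*I*√573)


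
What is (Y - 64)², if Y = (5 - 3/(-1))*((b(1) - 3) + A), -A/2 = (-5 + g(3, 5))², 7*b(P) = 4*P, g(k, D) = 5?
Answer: 341056/49 ≈ 6960.3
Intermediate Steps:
b(P) = 4*P/7 (b(P) = (4*P)/7 = 4*P/7)
A = 0 (A = -2*(-5 + 5)² = -2*0² = -2*0 = 0)
Y = -136/7 (Y = (5 - 3/(-1))*(((4/7)*1 - 3) + 0) = (5 - 3*(-1))*((4/7 - 3) + 0) = (5 + 3)*(-17/7 + 0) = 8*(-17/7) = -136/7 ≈ -19.429)
(Y - 64)² = (-136/7 - 64)² = (-584/7)² = 341056/49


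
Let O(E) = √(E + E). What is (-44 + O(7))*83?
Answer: -3652 + 83*√14 ≈ -3341.4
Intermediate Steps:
O(E) = √2*√E (O(E) = √(2*E) = √2*√E)
(-44 + O(7))*83 = (-44 + √2*√7)*83 = (-44 + √14)*83 = -3652 + 83*√14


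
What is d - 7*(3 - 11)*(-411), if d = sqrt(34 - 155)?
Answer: -23016 + 11*I ≈ -23016.0 + 11.0*I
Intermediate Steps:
d = 11*I (d = sqrt(-121) = 11*I ≈ 11.0*I)
d - 7*(3 - 11)*(-411) = 11*I - 7*(3 - 11)*(-411) = 11*I - 7*(-8)*(-411) = 11*I + 56*(-411) = 11*I - 23016 = -23016 + 11*I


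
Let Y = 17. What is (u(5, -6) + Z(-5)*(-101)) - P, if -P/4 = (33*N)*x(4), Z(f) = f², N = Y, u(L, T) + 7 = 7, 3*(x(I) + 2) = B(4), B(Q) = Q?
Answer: -4021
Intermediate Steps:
x(I) = -⅔ (x(I) = -2 + (⅓)*4 = -2 + 4/3 = -⅔)
u(L, T) = 0 (u(L, T) = -7 + 7 = 0)
N = 17
P = 1496 (P = -4*33*17*(-2)/3 = -2244*(-2)/3 = -4*(-374) = 1496)
(u(5, -6) + Z(-5)*(-101)) - P = (0 + (-5)²*(-101)) - 1*1496 = (0 + 25*(-101)) - 1496 = (0 - 2525) - 1496 = -2525 - 1496 = -4021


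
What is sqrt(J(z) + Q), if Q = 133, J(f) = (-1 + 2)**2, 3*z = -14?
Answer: sqrt(134) ≈ 11.576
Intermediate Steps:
z = -14/3 (z = (1/3)*(-14) = -14/3 ≈ -4.6667)
J(f) = 1 (J(f) = 1**2 = 1)
sqrt(J(z) + Q) = sqrt(1 + 133) = sqrt(134)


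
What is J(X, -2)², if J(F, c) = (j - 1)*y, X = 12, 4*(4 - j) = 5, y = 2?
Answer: 49/4 ≈ 12.250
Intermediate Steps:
j = 11/4 (j = 4 - ¼*5 = 4 - 5/4 = 11/4 ≈ 2.7500)
J(F, c) = 7/2 (J(F, c) = (11/4 - 1)*2 = (7/4)*2 = 7/2)
J(X, -2)² = (7/2)² = 49/4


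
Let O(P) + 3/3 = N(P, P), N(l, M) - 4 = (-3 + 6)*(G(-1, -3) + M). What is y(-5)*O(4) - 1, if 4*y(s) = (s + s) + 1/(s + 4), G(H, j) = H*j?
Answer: -67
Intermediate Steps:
N(l, M) = 13 + 3*M (N(l, M) = 4 + (-3 + 6)*(-1*(-3) + M) = 4 + 3*(3 + M) = 4 + (9 + 3*M) = 13 + 3*M)
y(s) = s/2 + 1/(4*(4 + s)) (y(s) = ((s + s) + 1/(s + 4))/4 = (2*s + 1/(4 + s))/4 = (1/(4 + s) + 2*s)/4 = s/2 + 1/(4*(4 + s)))
O(P) = 12 + 3*P (O(P) = -1 + (13 + 3*P) = 12 + 3*P)
y(-5)*O(4) - 1 = ((1 + 2*(-5)² + 8*(-5))/(4*(4 - 5)))*(12 + 3*4) - 1 = ((¼)*(1 + 2*25 - 40)/(-1))*(12 + 12) - 1 = ((¼)*(-1)*(1 + 50 - 40))*24 - 1 = ((¼)*(-1)*11)*24 - 1 = -11/4*24 - 1 = -66 - 1 = -67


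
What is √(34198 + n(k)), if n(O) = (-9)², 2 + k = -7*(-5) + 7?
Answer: √34279 ≈ 185.15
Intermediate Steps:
k = 40 (k = -2 + (-7*(-5) + 7) = -2 + (35 + 7) = -2 + 42 = 40)
n(O) = 81
√(34198 + n(k)) = √(34198 + 81) = √34279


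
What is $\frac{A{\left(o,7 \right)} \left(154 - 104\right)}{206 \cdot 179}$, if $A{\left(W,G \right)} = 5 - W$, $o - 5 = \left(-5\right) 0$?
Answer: $0$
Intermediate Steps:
$o = 5$ ($o = 5 - 0 = 5 + 0 = 5$)
$\frac{A{\left(o,7 \right)} \left(154 - 104\right)}{206 \cdot 179} = \frac{\left(5 - 5\right) \left(154 - 104\right)}{206 \cdot 179} = \frac{\left(5 - 5\right) 50}{36874} = 0 \cdot 50 \cdot \frac{1}{36874} = 0 \cdot \frac{1}{36874} = 0$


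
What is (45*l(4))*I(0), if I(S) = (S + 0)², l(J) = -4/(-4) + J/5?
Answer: 0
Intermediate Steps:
l(J) = 1 + J/5 (l(J) = -4*(-¼) + J*(⅕) = 1 + J/5)
I(S) = S²
(45*l(4))*I(0) = (45*(1 + (⅕)*4))*0² = (45*(1 + ⅘))*0 = (45*(9/5))*0 = 81*0 = 0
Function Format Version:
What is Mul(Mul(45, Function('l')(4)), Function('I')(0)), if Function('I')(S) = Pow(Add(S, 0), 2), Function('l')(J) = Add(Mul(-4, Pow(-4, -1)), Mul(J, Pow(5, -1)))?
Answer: 0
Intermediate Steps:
Function('l')(J) = Add(1, Mul(Rational(1, 5), J)) (Function('l')(J) = Add(Mul(-4, Rational(-1, 4)), Mul(J, Rational(1, 5))) = Add(1, Mul(Rational(1, 5), J)))
Function('I')(S) = Pow(S, 2)
Mul(Mul(45, Function('l')(4)), Function('I')(0)) = Mul(Mul(45, Add(1, Mul(Rational(1, 5), 4))), Pow(0, 2)) = Mul(Mul(45, Add(1, Rational(4, 5))), 0) = Mul(Mul(45, Rational(9, 5)), 0) = Mul(81, 0) = 0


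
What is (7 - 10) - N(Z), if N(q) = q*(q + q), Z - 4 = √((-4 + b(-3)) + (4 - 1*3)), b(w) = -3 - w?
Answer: -29 - 16*I*√3 ≈ -29.0 - 27.713*I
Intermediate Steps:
Z = 4 + I*√3 (Z = 4 + √((-4 + (-3 - 1*(-3))) + (4 - 1*3)) = 4 + √((-4 + (-3 + 3)) + (4 - 3)) = 4 + √((-4 + 0) + 1) = 4 + √(-4 + 1) = 4 + √(-3) = 4 + I*√3 ≈ 4.0 + 1.732*I)
N(q) = 2*q² (N(q) = q*(2*q) = 2*q²)
(7 - 10) - N(Z) = (7 - 10) - 2*(4 + I*√3)² = -3 - 2*(4 + I*√3)²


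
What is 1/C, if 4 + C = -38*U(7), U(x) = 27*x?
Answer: -1/7186 ≈ -0.00013916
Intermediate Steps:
C = -7186 (C = -4 - 1026*7 = -4 - 38*189 = -4 - 7182 = -7186)
1/C = 1/(-7186) = -1/7186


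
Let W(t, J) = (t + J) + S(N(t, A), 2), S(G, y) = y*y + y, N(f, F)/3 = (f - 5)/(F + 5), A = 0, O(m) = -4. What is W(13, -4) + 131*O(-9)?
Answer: -509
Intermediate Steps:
N(f, F) = 3*(-5 + f)/(5 + F) (N(f, F) = 3*((f - 5)/(F + 5)) = 3*((-5 + f)/(5 + F)) = 3*(-5 + f)/(5 + F))
S(G, y) = y + y² (S(G, y) = y² + y = y + y²)
W(t, J) = 6 + J + t (W(t, J) = (t + J) + 2*(1 + 2) = (J + t) + 2*3 = (J + t) + 6 = 6 + J + t)
W(13, -4) + 131*O(-9) = (6 - 4 + 13) + 131*(-4) = 15 - 524 = -509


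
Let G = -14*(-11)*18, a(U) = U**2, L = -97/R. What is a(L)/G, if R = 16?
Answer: 9409/709632 ≈ 0.013259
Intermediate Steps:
L = -97/16 ≈ -6.0625
G = 2772 (G = 154*18 = 2772)
a(L)/G = (-97/16)**2/2772 = (9409/256)*(1/2772) = 9409/709632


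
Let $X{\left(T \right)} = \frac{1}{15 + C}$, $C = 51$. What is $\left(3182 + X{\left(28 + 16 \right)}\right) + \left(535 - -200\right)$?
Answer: $\frac{258523}{66} \approx 3917.0$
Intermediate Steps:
$X{\left(T \right)} = \frac{1}{66}$ ($X{\left(T \right)} = \frac{1}{15 + 51} = \frac{1}{66}$)
$\left(3182 + X{\left(28 + 16 \right)}\right) + \left(535 - -200\right) = \left(3182 + \frac{1}{66}\right) + \left(535 - -200\right) = \frac{210013}{66} + \left(535 + 200\right) = \frac{210013}{66} + 735 = \frac{258523}{66}$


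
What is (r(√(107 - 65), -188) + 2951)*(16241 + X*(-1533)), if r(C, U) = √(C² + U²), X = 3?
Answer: 34355542 + 11642*√35386 ≈ 3.6546e+7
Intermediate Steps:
(r(√(107 - 65), -188) + 2951)*(16241 + X*(-1533)) = (√((√(107 - 65))² + (-188)²) + 2951)*(16241 + 3*(-1533)) = (√((√42)² + 35344) + 2951)*(16241 - 4599) = (√(42 + 35344) + 2951)*11642 = (√35386 + 2951)*11642 = (2951 + √35386)*11642 = 34355542 + 11642*√35386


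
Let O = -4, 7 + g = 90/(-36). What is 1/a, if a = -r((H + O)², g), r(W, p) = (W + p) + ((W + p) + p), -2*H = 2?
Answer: -2/43 ≈ -0.046512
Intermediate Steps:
g = -19/2 (g = -7 + 90/(-36) = -7 + 90*(-1/36) = -7 - 5/2 = -19/2 ≈ -9.5000)
H = -1 (H = -½*2 = -1)
r(W, p) = 2*W + 3*p (r(W, p) = (W + p) + (W + 2*p) = 2*W + 3*p)
a = -43/2 (a = -(2*(-1 - 4)² + 3*(-19/2)) = -(2*(-5)² - 57/2) = -(2*25 - 57/2) = -(50 - 57/2) = -1*43/2 = -43/2 ≈ -21.500)
1/a = 1/(-43/2) = -2/43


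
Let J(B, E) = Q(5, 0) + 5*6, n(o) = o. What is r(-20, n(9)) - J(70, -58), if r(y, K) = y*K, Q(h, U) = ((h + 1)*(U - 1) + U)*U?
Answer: -210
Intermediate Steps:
Q(h, U) = U*(U + (1 + h)*(-1 + U)) (Q(h, U) = ((1 + h)*(-1 + U) + U)*U = (U + (1 + h)*(-1 + U))*U = U*(U + (1 + h)*(-1 + U)))
r(y, K) = K*y
J(B, E) = 30 (J(B, E) = 0*(-1 - 1*5 + 2*0 + 0*5) + 5*6 = 0*(-1 - 5 + 0 + 0) + 30 = 0*(-6) + 30 = 0 + 30 = 30)
r(-20, n(9)) - J(70, -58) = 9*(-20) - 1*30 = -180 - 30 = -210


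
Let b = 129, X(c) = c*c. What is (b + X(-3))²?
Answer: 19044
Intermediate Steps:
X(c) = c²
(b + X(-3))² = (129 + (-3)²)² = (129 + 9)² = 138² = 19044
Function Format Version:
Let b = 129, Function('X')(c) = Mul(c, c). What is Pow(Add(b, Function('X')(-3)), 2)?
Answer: 19044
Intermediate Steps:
Function('X')(c) = Pow(c, 2)
Pow(Add(b, Function('X')(-3)), 2) = Pow(Add(129, Pow(-3, 2)), 2) = Pow(Add(129, 9), 2) = Pow(138, 2) = 19044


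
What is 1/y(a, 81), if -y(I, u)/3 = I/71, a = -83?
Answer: 71/249 ≈ 0.28514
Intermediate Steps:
y(I, u) = -3*I/71
1/y(a, 81) = 1/(-3/71*(-83)) = 1/(249/71) = 71/249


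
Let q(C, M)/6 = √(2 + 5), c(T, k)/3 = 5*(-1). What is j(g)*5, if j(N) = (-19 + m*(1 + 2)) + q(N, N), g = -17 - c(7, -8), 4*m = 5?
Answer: -305/4 + 30*√7 ≈ 3.1225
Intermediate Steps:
m = 5/4 (m = (¼)*5 = 5/4 ≈ 1.2500)
c(T, k) = -15 (c(T, k) = 3*(5*(-1)) = 3*(-5) = -15)
q(C, M) = 6*√7 (q(C, M) = 6*√(2 + 5) = 6*√7)
g = -2 (g = -17 - 1*(-15) = -17 + 15 = -2)
j(N) = -61/4 + 6*√7 (j(N) = (-19 + 5*(1 + 2)/4) + 6*√7 = (-19 + (5/4)*3) + 6*√7 = (-19 + 15/4) + 6*√7 = -61/4 + 6*√7)
j(g)*5 = (-61/4 + 6*√7)*5 = -305/4 + 30*√7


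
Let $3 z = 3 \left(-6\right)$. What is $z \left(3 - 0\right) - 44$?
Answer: $-62$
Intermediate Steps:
$z = -6$ ($z = \frac{3 \left(-6\right)}{3} = \frac{1}{3} \left(-18\right) = -6$)
$z \left(3 - 0\right) - 44 = - 6 \left(3 - 0\right) - 44 = - 6 \left(3 + 0\right) - 44 = \left(-6\right) 3 - 44 = -18 - 44 = -62$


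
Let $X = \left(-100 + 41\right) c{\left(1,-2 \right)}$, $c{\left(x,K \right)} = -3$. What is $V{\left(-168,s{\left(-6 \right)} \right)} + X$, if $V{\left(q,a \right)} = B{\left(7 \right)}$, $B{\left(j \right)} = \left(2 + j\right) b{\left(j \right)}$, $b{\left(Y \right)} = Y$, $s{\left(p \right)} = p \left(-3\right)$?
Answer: $240$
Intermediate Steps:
$s{\left(p \right)} = - 3 p$
$B{\left(j \right)} = j \left(2 + j\right)$ ($B{\left(j \right)} = \left(2 + j\right) j = j \left(2 + j\right)$)
$V{\left(q,a \right)} = 63$ ($V{\left(q,a \right)} = 7 \left(2 + 7\right) = 7 \cdot 9 = 63$)
$X = 177$ ($X = \left(-100 + 41\right) \left(-3\right) = \left(-59\right) \left(-3\right) = 177$)
$V{\left(-168,s{\left(-6 \right)} \right)} + X = 63 + 177 = 240$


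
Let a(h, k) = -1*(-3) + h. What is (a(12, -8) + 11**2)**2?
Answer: 18496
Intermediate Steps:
a(h, k) = 3 + h
(a(12, -8) + 11**2)**2 = ((3 + 12) + 11**2)**2 = (15 + 121)**2 = 136**2 = 18496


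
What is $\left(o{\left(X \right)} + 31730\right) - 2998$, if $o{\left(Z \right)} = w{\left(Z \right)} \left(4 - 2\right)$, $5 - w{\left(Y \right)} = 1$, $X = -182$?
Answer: $28740$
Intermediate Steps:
$w{\left(Y \right)} = 4$ ($w{\left(Y \right)} = 5 - 1 = 4$)
$o{\left(Z \right)} = 8$ ($o{\left(Z \right)} = 4 \left(4 - 2\right) = 4 \cdot 2 = 8$)
$\left(o{\left(X \right)} + 31730\right) - 2998 = \left(8 + 31730\right) - 2998 = 31738 - 2998 = 28740$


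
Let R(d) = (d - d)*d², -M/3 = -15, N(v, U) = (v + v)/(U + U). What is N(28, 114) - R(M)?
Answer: 14/57 ≈ 0.24561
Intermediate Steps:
N(v, U) = v/U (N(v, U) = (2*v)/((2*U)) = (2*v)*(1/(2*U)) = v/U)
M = 45 (M = -3*(-15) = 45)
R(d) = 0 (R(d) = 0*d² = 0)
N(28, 114) - R(M) = 28/114 - 1*0 = 28*(1/114) + 0 = 14/57 + 0 = 14/57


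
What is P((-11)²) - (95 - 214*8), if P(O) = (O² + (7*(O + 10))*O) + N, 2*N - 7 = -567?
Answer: 126935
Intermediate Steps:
N = -280 (N = 7/2 + (½)*(-567) = 7/2 - 567/2 = -280)
P(O) = -280 + O² + O*(70 + 7*O) (P(O) = (O² + (7*(O + 10))*O) - 280 = (O² + (7*(10 + O))*O) - 280 = (O² + (70 + 7*O)*O) - 280 = (O² + O*(70 + 7*O)) - 280 = -280 + O² + O*(70 + 7*O))
P((-11)²) - (95 - 214*8) = (-280 + 8*((-11)²)² + 70*(-11)²) - (95 - 214*8) = (-280 + 8*121² + 70*121) - (95 - 1712) = (-280 + 8*14641 + 8470) - 1*(-1617) = (-280 + 117128 + 8470) + 1617 = 125318 + 1617 = 126935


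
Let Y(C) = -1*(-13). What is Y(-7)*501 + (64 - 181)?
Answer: 6396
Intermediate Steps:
Y(C) = 13
Y(-7)*501 + (64 - 181) = 13*501 + (64 - 181) = 6513 - 117 = 6396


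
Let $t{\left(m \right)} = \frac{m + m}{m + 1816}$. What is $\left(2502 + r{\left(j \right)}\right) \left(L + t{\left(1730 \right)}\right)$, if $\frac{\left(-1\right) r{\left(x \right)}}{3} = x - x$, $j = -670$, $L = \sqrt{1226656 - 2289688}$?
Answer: $\frac{480940}{197} + 5004 i \sqrt{265758} \approx 2441.3 + 2.5796 \cdot 10^{6} i$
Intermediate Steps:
$L = 2 i \sqrt{265758}$ ($L = \sqrt{-1063032} = 2 i \sqrt{265758} \approx 1031.0 i$)
$t{\left(m \right)} = \frac{2 m}{1816 + m}$
$r{\left(x \right)} = 0$ ($r{\left(x \right)} = - 3 \left(x - x\right) = \left(-3\right) 0 = 0$)
$\left(2502 + r{\left(j \right)}\right) \left(L + t{\left(1730 \right)}\right) = \left(2502 + 0\right) \left(2 i \sqrt{265758} + 2 \cdot 1730 \frac{1}{1816 + 1730}\right) = 2502 \left(2 i \sqrt{265758} + 2 \cdot 1730 \cdot \frac{1}{3546}\right) = 2502 \left(2 i \sqrt{265758} + \frac{1730}{1773}\right) = 2502 \left(\frac{1730}{1773} + 2 i \sqrt{265758}\right) = \frac{480940}{197} + 5004 i \sqrt{265758}$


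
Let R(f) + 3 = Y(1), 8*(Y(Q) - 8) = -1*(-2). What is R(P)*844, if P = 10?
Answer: 4431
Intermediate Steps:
Y(Q) = 33/4 (Y(Q) = 8 + (-1*(-2))/8 = 8 + (1/8)*2 = 8 + 1/4 = 33/4)
R(f) = 21/4 (R(f) = -3 + 33/4 = 21/4)
R(P)*844 = (21/4)*844 = 4431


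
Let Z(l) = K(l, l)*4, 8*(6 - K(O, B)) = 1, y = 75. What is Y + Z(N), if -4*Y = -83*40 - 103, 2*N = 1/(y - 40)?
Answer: 3517/4 ≈ 879.25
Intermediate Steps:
K(O, B) = 47/8 (K(O, B) = 6 - ⅛*1 = 6 - ⅛ = 47/8)
N = 1/70 (N = 1/(2*(75 - 40)) = (½)/35 = (½)*(1/35) = 1/70 ≈ 0.014286)
Z(l) = 47/2 (Z(l) = (47/8)*4 = 47/2)
Y = 3423/4 (Y = -(-83*40 - 103)/4 = -(-3320 - 103)/4 = -¼*(-3423) = 3423/4 ≈ 855.75)
Y + Z(N) = 3423/4 + 47/2 = 3517/4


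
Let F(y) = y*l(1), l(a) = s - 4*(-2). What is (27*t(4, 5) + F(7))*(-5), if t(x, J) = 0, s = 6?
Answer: -490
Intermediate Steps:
l(a) = 14 (l(a) = 6 - 4*(-2) = 6 + 8 = 14)
F(y) = 14*y (F(y) = y*14 = 14*y)
(27*t(4, 5) + F(7))*(-5) = (27*0 + 14*7)*(-5) = (0 + 98)*(-5) = 98*(-5) = -490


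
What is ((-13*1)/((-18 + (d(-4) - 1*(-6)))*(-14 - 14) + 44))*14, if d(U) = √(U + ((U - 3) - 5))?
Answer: -8645/19618 - 1274*I/9809 ≈ -0.44067 - 0.12988*I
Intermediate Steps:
d(U) = √(-8 + 2*U) (d(U) = √(U + ((-3 + U) - 5)) = √(U + (-8 + U)) = √(-8 + 2*U))
((-13*1)/((-18 + (d(-4) - 1*(-6)))*(-14 - 14) + 44))*14 = ((-13*1)/((-18 + (√(-8 + 2*(-4)) - 1*(-6)))*(-14 - 14) + 44))*14 = (-13/((-18 + (√(-8 - 8) + 6))*(-28) + 44))*14 = (-13/((-18 + (√(-16) + 6))*(-28) + 44))*14 = (-13/((-18 + (4*I + 6))*(-28) + 44))*14 = (-13/((-18 + (6 + 4*I))*(-28) + 44))*14 = (-13/((-12 + 4*I)*(-28) + 44))*14 = (-13/((336 - 112*I) + 44))*14 = (-13/(380 - 112*I))*14 = (((380 + 112*I)/156944)*(-13))*14 = -13*(380 + 112*I)/156944*14 = -91*(380 + 112*I)/78472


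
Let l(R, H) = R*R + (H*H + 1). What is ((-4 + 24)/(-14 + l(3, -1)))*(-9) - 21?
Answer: 39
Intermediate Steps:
l(R, H) = 1 + H**2 + R**2 (l(R, H) = R**2 + (H**2 + 1) = R**2 + (1 + H**2) = 1 + H**2 + R**2)
((-4 + 24)/(-14 + l(3, -1)))*(-9) - 21 = ((-4 + 24)/(-14 + (1 + (-1)**2 + 3**2)))*(-9) - 21 = (20/(-14 + (1 + 1 + 9)))*(-9) - 21 = (20/(-14 + 11))*(-9) - 21 = (20/(-3))*(-9) - 21 = (20*(-1/3))*(-9) - 21 = -20/3*(-9) - 21 = 60 - 21 = 39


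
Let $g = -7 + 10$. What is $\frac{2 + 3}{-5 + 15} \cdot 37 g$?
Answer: $\frac{111}{2} \approx 55.5$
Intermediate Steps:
$g = 3$
$\frac{2 + 3}{-5 + 15} \cdot 37 g = \frac{2 + 3}{-5 + 15} \cdot 37 \cdot 3 = \frac{5}{10} \cdot 37 \cdot 3 = 5 \cdot \frac{1}{10} \cdot 37 \cdot 3 = \frac{1}{2} \cdot 37 \cdot 3 = \frac{37}{2} \cdot 3 = \frac{111}{2}$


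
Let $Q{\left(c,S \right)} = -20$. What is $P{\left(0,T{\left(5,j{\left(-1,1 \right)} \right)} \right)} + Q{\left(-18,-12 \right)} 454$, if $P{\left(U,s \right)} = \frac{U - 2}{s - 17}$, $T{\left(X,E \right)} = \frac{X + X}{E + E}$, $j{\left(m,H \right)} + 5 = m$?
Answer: $- \frac{971548}{107} \approx -9079.9$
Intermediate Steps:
$j{\left(m,H \right)} = -5 + m$
$T{\left(X,E \right)} = \frac{X}{E}$ ($T{\left(X,E \right)} = \frac{2 X}{2 E} = 2 X \frac{1}{2 E} = \frac{X}{E}$)
$P{\left(U,s \right)} = \frac{-2 + U}{-17 + s}$
$P{\left(0,T{\left(5,j{\left(-1,1 \right)} \right)} \right)} + Q{\left(-18,-12 \right)} 454 = \frac{-2 + 0}{-17 + \frac{5}{-5 - 1}} - 9080 = \frac{1}{-17 + \frac{5}{-6}} \left(-2\right) - 9080 = \frac{1}{-17 + 5 \left(- \frac{1}{6}\right)} \left(-2\right) - 9080 = \frac{1}{-17 - \frac{5}{6}} \left(-2\right) - 9080 = \frac{1}{- \frac{107}{6}} \left(-2\right) - 9080 = \left(- \frac{6}{107}\right) \left(-2\right) - 9080 = \frac{12}{107} - 9080 = - \frac{971548}{107}$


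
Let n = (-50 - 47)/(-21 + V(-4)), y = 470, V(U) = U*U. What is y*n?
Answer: 9118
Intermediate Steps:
V(U) = U²
n = 97/5 (n = (-50 - 47)/(-21 + (-4)²) = -97/(-21 + 16) = -97/(-5) = -97*(-⅕) = 97/5 ≈ 19.400)
y*n = 470*(97/5) = 9118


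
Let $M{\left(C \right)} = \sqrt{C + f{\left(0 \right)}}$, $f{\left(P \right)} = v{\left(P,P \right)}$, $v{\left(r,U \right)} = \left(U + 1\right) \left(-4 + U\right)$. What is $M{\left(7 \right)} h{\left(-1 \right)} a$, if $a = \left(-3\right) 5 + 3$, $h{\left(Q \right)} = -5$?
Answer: $60 \sqrt{3} \approx 103.92$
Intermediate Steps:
$v{\left(r,U \right)} = \left(1 + U\right) \left(-4 + U\right)$
$f{\left(P \right)} = -4 + P^{2} - 3 P$
$M{\left(C \right)} = \sqrt{-4 + C}$ ($M{\left(C \right)} = \sqrt{C - \left(4 - 0^{2}\right)} = \sqrt{C + \left(-4 + 0 + 0\right)} = \sqrt{C - 4} = \sqrt{-4 + C}$)
$a = -12$ ($a = -15 + 3 = -12$)
$M{\left(7 \right)} h{\left(-1 \right)} a = \sqrt{-4 + 7} \left(-5\right) \left(-12\right) = \sqrt{3} \left(-5\right) \left(-12\right) = - 5 \sqrt{3} \left(-12\right) = 60 \sqrt{3}$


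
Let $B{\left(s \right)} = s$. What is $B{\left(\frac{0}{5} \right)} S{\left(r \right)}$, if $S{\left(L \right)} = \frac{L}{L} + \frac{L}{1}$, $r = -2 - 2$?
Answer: $0$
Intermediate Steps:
$r = -4$
$S{\left(L \right)} = 1 + L$ ($S{\left(L \right)} = 1 + L 1 = 1 + L$)
$B{\left(\frac{0}{5} \right)} S{\left(r \right)} = \frac{0}{5} \left(1 - 4\right) = 0 \cdot \frac{1}{5} \left(-3\right) = 0 \left(-3\right) = 0$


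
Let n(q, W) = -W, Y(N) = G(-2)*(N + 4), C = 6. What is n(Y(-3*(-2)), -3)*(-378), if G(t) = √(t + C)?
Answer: -1134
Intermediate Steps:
G(t) = √(6 + t) (G(t) = √(t + 6) = √(6 + t))
Y(N) = 8 + 2*N (Y(N) = √(6 - 2)*(N + 4) = √4*(4 + N) = 2*(4 + N) = 8 + 2*N)
n(Y(-3*(-2)), -3)*(-378) = -1*(-3)*(-378) = 3*(-378) = -1134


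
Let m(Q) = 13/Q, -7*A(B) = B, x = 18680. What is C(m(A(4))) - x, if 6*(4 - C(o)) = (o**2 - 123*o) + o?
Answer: -615195/32 ≈ -19225.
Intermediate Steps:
A(B) = -B/7
C(o) = 4 - o**2/6 + 61*o/3 (C(o) = 4 - ((o**2 - 123*o) + o)/6 = 4 - (o**2 - 122*o)/6 = 4 + (-o**2/6 + 61*o/3) = 4 - o**2/6 + 61*o/3)
C(m(A(4))) - x = (4 - (13/((-1/7*4)))**2/6 + 61*(13/((-1/7*4)))/3) - 1*18680 = (4 - (13/(-4/7))**2/6 + 61*(13/(-4/7))/3) - 18680 = (4 - (13*(-7/4))**2/6 + 61*(13*(-7/4))/3) - 18680 = (4 - (-91/4)**2/6 + (61/3)*(-91/4)) - 18680 = (4 - 1/6*8281/16 - 5551/12) - 18680 = (4 - 8281/96 - 5551/12) - 18680 = -17435/32 - 18680 = -615195/32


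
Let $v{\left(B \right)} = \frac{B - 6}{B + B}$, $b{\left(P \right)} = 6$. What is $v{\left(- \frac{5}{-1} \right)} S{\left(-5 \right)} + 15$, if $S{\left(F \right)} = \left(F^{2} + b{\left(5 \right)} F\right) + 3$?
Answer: $\frac{76}{5} \approx 15.2$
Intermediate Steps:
$v{\left(B \right)} = \frac{-6 + B}{2 B}$
$S{\left(F \right)} = 3 + F^{2} + 6 F$ ($S{\left(F \right)} = \left(F^{2} + 6 F\right) + 3 = 3 + F^{2} + 6 F$)
$v{\left(- \frac{5}{-1} \right)} S{\left(-5 \right)} + 15 = \frac{-6 - \frac{5}{-1}}{2 \left(- \frac{5}{-1}\right)} \left(3 + \left(-5\right)^{2} + 6 \left(-5\right)\right) + 15 = \frac{-6 - -5}{2 \left(\left(-5\right) \left(-1\right)\right)} \left(3 + 25 - 30\right) + 15 = \frac{-6 + 5}{2 \cdot 5} \left(-2\right) + 15 = \frac{1}{2} \cdot \frac{1}{5} \left(-1\right) \left(-2\right) + 15 = \left(- \frac{1}{10}\right) \left(-2\right) + 15 = \frac{1}{5} + 15 = \frac{76}{5}$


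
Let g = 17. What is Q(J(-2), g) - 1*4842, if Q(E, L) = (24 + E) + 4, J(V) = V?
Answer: -4816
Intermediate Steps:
Q(E, L) = 28 + E
Q(J(-2), g) - 1*4842 = (28 - 2) - 1*4842 = 26 - 4842 = -4816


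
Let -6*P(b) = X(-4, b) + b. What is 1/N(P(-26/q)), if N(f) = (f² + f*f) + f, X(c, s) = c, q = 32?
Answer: 4608/9625 ≈ 0.47875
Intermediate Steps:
P(b) = ⅔ - b/6 (P(b) = -(-4 + b)/6 = ⅔ - b/6)
N(f) = f + 2*f² (N(f) = (f² + f²) + f = 2*f² + f = f + 2*f²)
1/N(P(-26/q)) = 1/((⅔ - (-13)/(3*32))*(1 + 2*(⅔ - (-13)/(3*32)))) = 1/((⅔ - ⅙*(-13/16))*(1 + 2*(⅔ - ⅙*(-13/16)))) = 1/((⅔ + 13/96)*(1 + 2*(⅔ + 13/96))) = 1/(77*(1 + 2*(77/96))/96) = 1/(77*(1 + 77/48)/96) = 1/((77/96)*(125/48)) = 1/(9625/4608) = 4608/9625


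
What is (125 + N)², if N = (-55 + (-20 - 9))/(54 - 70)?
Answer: 271441/16 ≈ 16965.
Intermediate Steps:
N = 21/4 (N = (-55 - 29)/(-16) = -84*(-1/16) = 21/4 ≈ 5.2500)
(125 + N)² = (125 + 21/4)² = (521/4)² = 271441/16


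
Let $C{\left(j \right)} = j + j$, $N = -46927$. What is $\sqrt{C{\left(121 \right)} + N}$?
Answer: $i \sqrt{46685} \approx 216.07 i$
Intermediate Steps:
$C{\left(j \right)} = 2 j$
$\sqrt{C{\left(121 \right)} + N} = \sqrt{2 \cdot 121 - 46927} = \sqrt{242 - 46927} = \sqrt{-46685} = i \sqrt{46685}$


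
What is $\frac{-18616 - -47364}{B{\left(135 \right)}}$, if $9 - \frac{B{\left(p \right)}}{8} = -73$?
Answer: $\frac{7187}{164} \approx 43.823$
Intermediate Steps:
$B{\left(p \right)} = 656$ ($B{\left(p \right)} = 72 - -584 = 72 + 584 = 656$)
$\frac{-18616 - -47364}{B{\left(135 \right)}} = \frac{-18616 - -47364}{656} = \left(-18616 + 47364\right) \frac{1}{656} = 28748 \cdot \frac{1}{656} = \frac{7187}{164}$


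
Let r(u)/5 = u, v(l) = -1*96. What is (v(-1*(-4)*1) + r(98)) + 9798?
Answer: 10192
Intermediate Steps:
v(l) = -96
r(u) = 5*u
(v(-1*(-4)*1) + r(98)) + 9798 = (-96 + 5*98) + 9798 = (-96 + 490) + 9798 = 394 + 9798 = 10192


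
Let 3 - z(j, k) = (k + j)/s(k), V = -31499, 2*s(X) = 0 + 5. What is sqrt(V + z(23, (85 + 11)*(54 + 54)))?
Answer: 7*I*sqrt(18190)/5 ≈ 188.82*I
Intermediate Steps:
s(X) = 5/2 (s(X) = (0 + 5)/2 = (1/2)*5 = 5/2)
z(j, k) = 3 - 2*j/5 - 2*k/5 (z(j, k) = 3 - (k + j)/5/2 = 3 - (j + k)*2/5 = 3 - (2*j/5 + 2*k/5) = 3 + (-2*j/5 - 2*k/5) = 3 - 2*j/5 - 2*k/5)
sqrt(V + z(23, (85 + 11)*(54 + 54))) = sqrt(-31499 + (3 - 2/5*23 - 2*(85 + 11)*(54 + 54)/5)) = sqrt(-31499 + (3 - 46/5 - 192*108/5)) = sqrt(-31499 + (3 - 46/5 - 2/5*10368)) = sqrt(-31499 + (3 - 46/5 - 20736/5)) = sqrt(-31499 - 20767/5) = sqrt(-178262/5) = 7*I*sqrt(18190)/5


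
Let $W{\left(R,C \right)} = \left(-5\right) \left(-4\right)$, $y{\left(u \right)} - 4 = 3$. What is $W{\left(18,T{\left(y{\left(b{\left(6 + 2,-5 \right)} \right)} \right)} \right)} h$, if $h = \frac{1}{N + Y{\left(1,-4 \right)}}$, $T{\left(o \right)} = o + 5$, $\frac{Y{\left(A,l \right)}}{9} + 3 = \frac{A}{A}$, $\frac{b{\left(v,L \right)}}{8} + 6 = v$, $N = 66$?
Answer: $\frac{5}{12} \approx 0.41667$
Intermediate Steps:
$b{\left(v,L \right)} = -48 + 8 v$
$Y{\left(A,l \right)} = -18$ ($Y{\left(A,l \right)} = -27 + 9 \frac{A}{A} = -27 + 9 \cdot 1 = -27 + 9 = -18$)
$y{\left(u \right)} = 7$ ($y{\left(u \right)} = 4 + 3 = 7$)
$T{\left(o \right)} = 5 + o$
$W{\left(R,C \right)} = 20$
$h = \frac{1}{48}$ ($h = \frac{1}{66 - 18} = \frac{1}{48} \approx 0.020833$)
$W{\left(18,T{\left(y{\left(b{\left(6 + 2,-5 \right)} \right)} \right)} \right)} h = 20 \cdot \frac{1}{48} = \frac{5}{12}$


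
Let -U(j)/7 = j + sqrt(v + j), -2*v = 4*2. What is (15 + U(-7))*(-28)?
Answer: -1792 + 196*I*sqrt(11) ≈ -1792.0 + 650.06*I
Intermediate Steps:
v = -4 (v = -2*2 = -1/2*8 = -4)
U(j) = -7*j - 7*sqrt(-4 + j) (U(j) = -7*(j + sqrt(-4 + j)) = -7*j - 7*sqrt(-4 + j))
(15 + U(-7))*(-28) = (15 + (-7*(-7) - 7*sqrt(-4 - 7)))*(-28) = (15 + (49 - 7*I*sqrt(11)))*(-28) = (64 - 7*I*sqrt(11))*(-28) = -1792 + 196*I*sqrt(11)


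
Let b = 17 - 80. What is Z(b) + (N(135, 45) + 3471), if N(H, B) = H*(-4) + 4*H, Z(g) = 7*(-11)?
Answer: 3394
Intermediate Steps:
b = -63
Z(g) = -77
N(H, B) = 0 (N(H, B) = -4*H + 4*H = 0)
Z(b) + (N(135, 45) + 3471) = -77 + (0 + 3471) = -77 + 3471 = 3394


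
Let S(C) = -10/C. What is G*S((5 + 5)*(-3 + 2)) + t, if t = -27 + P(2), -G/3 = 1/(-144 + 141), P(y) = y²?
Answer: -22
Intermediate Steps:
G = 1 (G = -3/(-144 + 141) = -3/(-3) = -3*(-⅓) = 1)
t = -23 (t = -27 + 2² = -27 + 4 = -23)
G*S((5 + 5)*(-3 + 2)) + t = 1*(-10*1/((-3 + 2)*(5 + 5))) - 23 = 1*(-10/(10*(-1))) - 23 = 1*(-10/(-10)) - 23 = 1*(-10*(-⅒)) - 23 = 1*1 - 23 = 1 - 23 = -22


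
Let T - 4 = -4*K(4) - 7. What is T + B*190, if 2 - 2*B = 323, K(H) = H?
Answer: -30514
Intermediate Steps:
T = -19 (T = 4 + (-4*4 - 7) = 4 + (-16 - 7) = 4 - 23 = -19)
B = -321/2 (B = 1 - 1/2*323 = 1 - 323/2 = -321/2 ≈ -160.50)
T + B*190 = -19 - 321/2*190 = -19 - 30495 = -30514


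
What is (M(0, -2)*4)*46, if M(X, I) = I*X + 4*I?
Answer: -1472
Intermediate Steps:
M(X, I) = 4*I + I*X
(M(0, -2)*4)*46 = (-2*(4 + 0)*4)*46 = (-2*4*4)*46 = -8*4*46 = -32*46 = -1472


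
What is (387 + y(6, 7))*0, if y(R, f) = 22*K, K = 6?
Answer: 0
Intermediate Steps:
y(R, f) = 132 (y(R, f) = 22*6 = 132)
(387 + y(6, 7))*0 = (387 + 132)*0 = 519*0 = 0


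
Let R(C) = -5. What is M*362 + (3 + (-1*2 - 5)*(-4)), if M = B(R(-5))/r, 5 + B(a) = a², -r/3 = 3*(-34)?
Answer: 8363/153 ≈ 54.660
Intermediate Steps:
r = 306 (r = -9*(-34) = -3*(-102) = 306)
B(a) = -5 + a²
M = 10/153 (M = (-5 + (-5)²)/306 = (-5 + 25)*(1/306) = 20*(1/306) = 10/153 ≈ 0.065359)
M*362 + (3 + (-1*2 - 5)*(-4)) = (10/153)*362 + (3 + (-1*2 - 5)*(-4)) = 3620/153 + (3 + (-2 - 5)*(-4)) = 3620/153 + (3 - 7*(-4)) = 3620/153 + (3 + 28) = 3620/153 + 31 = 8363/153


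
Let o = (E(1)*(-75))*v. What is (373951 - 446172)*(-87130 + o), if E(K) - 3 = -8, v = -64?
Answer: 8025919730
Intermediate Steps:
E(K) = -5 (E(K) = 3 - 8 = -5)
o = -24000 (o = -5*(-75)*(-64) = 375*(-64) = -24000)
(373951 - 446172)*(-87130 + o) = (373951 - 446172)*(-87130 - 24000) = -72221*(-111130) = 8025919730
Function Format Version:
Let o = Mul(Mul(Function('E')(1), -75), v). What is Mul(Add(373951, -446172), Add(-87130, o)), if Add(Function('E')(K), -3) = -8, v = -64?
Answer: 8025919730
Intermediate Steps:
Function('E')(K) = -5 (Function('E')(K) = Add(3, -8) = -5)
o = -24000 (o = Mul(Mul(-5, -75), -64) = Mul(375, -64) = -24000)
Mul(Add(373951, -446172), Add(-87130, o)) = Mul(Add(373951, -446172), Add(-87130, -24000)) = Mul(-72221, -111130) = 8025919730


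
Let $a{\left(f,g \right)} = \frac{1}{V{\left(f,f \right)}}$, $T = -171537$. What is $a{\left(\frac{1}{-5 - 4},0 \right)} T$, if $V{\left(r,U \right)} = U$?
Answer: $1543833$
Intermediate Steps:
$a{\left(f,g \right)} = \frac{1}{f}$
$a{\left(\frac{1}{-5 - 4},0 \right)} T = \frac{1}{\frac{1}{-5 - 4}} \left(-171537\right) = \frac{1}{\frac{1}{-9}} \left(-171537\right) = \frac{1}{- \frac{1}{9}} \left(-171537\right) = \left(-9\right) \left(-171537\right) = 1543833$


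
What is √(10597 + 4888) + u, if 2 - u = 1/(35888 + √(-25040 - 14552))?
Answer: 321992548/160998517 + √15485 + 7*I*√202/643994068 ≈ 126.44 + 1.5449e-7*I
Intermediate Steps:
u = 2 - 1/(35888 + 14*I*√202) (u = 2 - 1/(35888 + √(-25040 - 14552)) = 2 - 1/(35888 + √(-39592)) = 2 - 1/(35888 + 14*I*√202) ≈ 2.0 + 1.5449e-7*I)
√(10597 + 4888) + u = √(10597 + 4888) + (321992548/160998517 + 7*I*√202/643994068) = √15485 + (321992548/160998517 + 7*I*√202/643994068) = 321992548/160998517 + √15485 + 7*I*√202/643994068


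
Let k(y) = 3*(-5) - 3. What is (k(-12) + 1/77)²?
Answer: 1918225/5929 ≈ 323.53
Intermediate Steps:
k(y) = -18 (k(y) = -15 - 3 = -18)
(k(-12) + 1/77)² = (-18 + 1/77)² = (-1385/77)² = 1918225/5929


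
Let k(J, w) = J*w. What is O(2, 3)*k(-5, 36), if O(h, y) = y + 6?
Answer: -1620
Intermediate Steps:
O(h, y) = 6 + y
O(2, 3)*k(-5, 36) = (6 + 3)*(-5*36) = 9*(-180) = -1620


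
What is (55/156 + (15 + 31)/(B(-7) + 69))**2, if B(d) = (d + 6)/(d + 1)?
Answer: 4340306161/4191267600 ≈ 1.0356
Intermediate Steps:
B(d) = (6 + d)/(1 + d)
(55/156 + (15 + 31)/(B(-7) + 69))**2 = (55/156 + (15 + 31)/((6 - 7)/(1 - 7) + 69))**2 = (55*(1/156) + 46/(-1/(-6) + 69))**2 = (55/156 + 46/(-1/6*(-1) + 69))**2 = (55/156 + 46/(1/6 + 69))**2 = (55/156 + 46/(415/6))**2 = (55/156 + 46*(6/415))**2 = (55/156 + 276/415)**2 = (65881/64740)**2 = 4340306161/4191267600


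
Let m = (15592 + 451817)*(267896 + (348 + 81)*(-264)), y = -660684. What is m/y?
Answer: -6023343980/55057 ≈ -1.0940e+5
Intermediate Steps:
m = 72280127760 (m = 467409*(267896 + 429*(-264)) = 467409*(267896 - 113256) = 467409*154640 = 72280127760)
m/y = 72280127760/(-660684) = 72280127760*(-1/660684) = -6023343980/55057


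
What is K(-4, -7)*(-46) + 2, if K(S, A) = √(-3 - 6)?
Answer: 2 - 138*I ≈ 2.0 - 138.0*I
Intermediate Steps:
K(S, A) = 3*I (K(S, A) = √(-9) = 3*I)
K(-4, -7)*(-46) + 2 = (3*I)*(-46) + 2 = -138*I + 2 = 2 - 138*I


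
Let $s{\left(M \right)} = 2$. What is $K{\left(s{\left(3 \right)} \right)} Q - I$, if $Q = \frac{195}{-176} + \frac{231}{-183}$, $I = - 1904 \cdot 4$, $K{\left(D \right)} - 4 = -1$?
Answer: $\frac{81689035}{10736} \approx 7608.9$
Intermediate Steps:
$K{\left(D \right)} = 3$ ($K{\left(D \right)} = 4 - 1 = 3$)
$I = -7616$ ($I = \left(-1\right) 7616 = -7616$)
$Q = - \frac{25447}{10736}$ ($Q = 195 \left(- \frac{1}{176}\right) + 231 \left(- \frac{1}{183}\right) = - \frac{195}{176} - \frac{77}{61} = - \frac{25447}{10736} \approx -2.3703$)
$K{\left(s{\left(3 \right)} \right)} Q - I = 3 \left(- \frac{25447}{10736}\right) - -7616 = - \frac{76341}{10736} + 7616 = \frac{81689035}{10736}$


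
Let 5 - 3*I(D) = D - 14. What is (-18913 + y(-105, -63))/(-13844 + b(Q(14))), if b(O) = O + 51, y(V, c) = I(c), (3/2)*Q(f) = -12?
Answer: 56657/41403 ≈ 1.3684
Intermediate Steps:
I(D) = 19/3 - D/3 (I(D) = 5/3 - (D - 14)/3 = 5/3 - (-14 + D)/3 = 5/3 + (14/3 - D/3) = 19/3 - D/3)
Q(f) = -8 (Q(f) = (⅔)*(-12) = -8)
y(V, c) = 19/3 - c/3
b(O) = 51 + O
(-18913 + y(-105, -63))/(-13844 + b(Q(14))) = (-18913 + (19/3 - ⅓*(-63)))/(-13844 + (51 - 8)) = (-18913 + (19/3 + 21))/(-13844 + 43) = (-18913 + 82/3)/(-13801) = -56657/3*(-1/13801) = 56657/41403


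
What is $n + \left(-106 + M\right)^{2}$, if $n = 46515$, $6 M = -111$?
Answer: $\frac{248061}{4} \approx 62015.0$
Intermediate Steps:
$M = - \frac{37}{2}$ ($M = \frac{1}{6} \left(-111\right) = - \frac{37}{2} \approx -18.5$)
$n + \left(-106 + M\right)^{2} = 46515 + \left(-106 - \frac{37}{2}\right)^{2} = 46515 + \left(- \frac{249}{2}\right)^{2} = 46515 + \frac{62001}{4} = \frac{248061}{4}$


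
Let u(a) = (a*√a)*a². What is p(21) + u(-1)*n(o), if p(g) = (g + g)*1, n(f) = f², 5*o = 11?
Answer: 42 - 121*I/25 ≈ 42.0 - 4.84*I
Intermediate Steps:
o = 11/5 (o = (⅕)*11 = 11/5 ≈ 2.2000)
u(a) = a^(7/2) (u(a) = a^(3/2)*a² = a^(7/2))
p(g) = 2*g (p(g) = (2*g)*1 = 2*g)
p(21) + u(-1)*n(o) = 2*21 + (-1)^(7/2)*(11/5)² = 42 - I*(121/25) = 42 - 121*I/25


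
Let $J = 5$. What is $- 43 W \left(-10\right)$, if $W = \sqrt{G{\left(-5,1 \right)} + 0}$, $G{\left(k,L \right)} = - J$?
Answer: $430 i \sqrt{5} \approx 961.51 i$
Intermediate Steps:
$G{\left(k,L \right)} = -5$ ($G{\left(k,L \right)} = \left(-1\right) 5 = -5$)
$W = i \sqrt{5}$ ($W = \sqrt{-5 + 0} = \sqrt{-5} = i \sqrt{5} \approx 2.2361 i$)
$- 43 W \left(-10\right) = - 43 i \sqrt{5} \left(-10\right) = 430 i \sqrt{5}$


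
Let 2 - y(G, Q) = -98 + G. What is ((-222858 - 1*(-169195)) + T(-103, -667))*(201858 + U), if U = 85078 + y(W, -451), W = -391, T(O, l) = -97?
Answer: -15452075520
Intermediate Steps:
y(G, Q) = 100 - G (y(G, Q) = 2 - (-98 + G) = 2 + (98 - G) = 100 - G)
U = 85569 (U = 85078 + (100 - 1*(-391)) = 85078 + (100 + 391) = 85078 + 491 = 85569)
((-222858 - 1*(-169195)) + T(-103, -667))*(201858 + U) = ((-222858 - 1*(-169195)) - 97)*(201858 + 85569) = ((-222858 + 169195) - 97)*287427 = (-53663 - 97)*287427 = -53760*287427 = -15452075520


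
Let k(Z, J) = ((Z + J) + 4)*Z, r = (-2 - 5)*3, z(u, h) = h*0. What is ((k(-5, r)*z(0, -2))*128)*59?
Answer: 0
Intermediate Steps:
z(u, h) = 0
r = -21 (r = -7*3 = -21)
k(Z, J) = Z*(4 + J + Z) (k(Z, J) = ((J + Z) + 4)*Z = (4 + J + Z)*Z = Z*(4 + J + Z))
((k(-5, r)*z(0, -2))*128)*59 = ((-5*(4 - 21 - 5)*0)*128)*59 = ((-5*(-22)*0)*128)*59 = ((110*0)*128)*59 = (0*128)*59 = 0*59 = 0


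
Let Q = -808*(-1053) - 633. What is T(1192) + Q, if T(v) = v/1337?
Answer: 1136706559/1337 ≈ 8.5019e+5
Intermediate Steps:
T(v) = v/1337 (T(v) = v*(1/1337) = v/1337)
Q = 850191 (Q = 850824 - 633 = 850191)
T(1192) + Q = (1/1337)*1192 + 850191 = 1192/1337 + 850191 = 1136706559/1337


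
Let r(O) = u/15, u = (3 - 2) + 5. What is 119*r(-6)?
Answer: 238/5 ≈ 47.600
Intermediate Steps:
u = 6 (u = 1 + 5 = 6)
r(O) = 2/5 (r(O) = 6/15 = 6*(1/15) = 2/5)
119*r(-6) = 119*(2/5) = 238/5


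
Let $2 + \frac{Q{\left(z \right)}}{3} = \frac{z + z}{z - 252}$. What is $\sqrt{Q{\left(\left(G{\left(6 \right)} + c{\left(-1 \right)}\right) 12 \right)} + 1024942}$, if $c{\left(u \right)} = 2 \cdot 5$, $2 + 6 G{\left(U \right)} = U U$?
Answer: $\frac{\sqrt{16398694}}{4} \approx 1012.4$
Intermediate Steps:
$G{\left(U \right)} = - \frac{1}{3} + \frac{U^{2}}{6}$ ($G{\left(U \right)} = - \frac{1}{3} + \frac{U U}{6} = - \frac{1}{3} + \frac{U^{2}}{6}$)
$c{\left(u \right)} = 10$
$Q{\left(z \right)} = -6 + \frac{6 z}{-252 + z}$ ($Q{\left(z \right)} = -6 + 3 \frac{z + z}{z - 252} = -6 + 3 \frac{2 z}{-252 + z} = -6 + \frac{6 z}{-252 + z}$)
$\sqrt{Q{\left(\left(G{\left(6 \right)} + c{\left(-1 \right)}\right) 12 \right)} + 1024942} = \sqrt{\frac{1512}{-252 + \left(\left(- \frac{1}{3} + \frac{6^{2}}{6}\right) + 10\right) 12} + 1024942} = \sqrt{\frac{1512}{-252 + \left(\left(- \frac{1}{3} + \frac{1}{6} \cdot 36\right) + 10\right) 12} + 1024942} = \sqrt{\frac{1512}{-252 + \left(\left(- \frac{1}{3} + 6\right) + 10\right) 12} + 1024942} = \sqrt{\frac{1512}{-252 + \left(\frac{17}{3} + 10\right) 12} + 1024942} = \sqrt{\frac{1512}{-252 + \frac{47}{3} \cdot 12} + 1024942} = \sqrt{\frac{1512}{-252 + 188} + 1024942} = \sqrt{\frac{1512}{-64} + 1024942} = \sqrt{1512 \left(- \frac{1}{64}\right) + 1024942} = \sqrt{- \frac{189}{8} + 1024942} = \sqrt{\frac{8199347}{8}} = \frac{\sqrt{16398694}}{4}$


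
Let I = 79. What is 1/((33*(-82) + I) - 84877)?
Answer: -1/87504 ≈ -1.1428e-5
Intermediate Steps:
1/((33*(-82) + I) - 84877) = 1/((33*(-82) + 79) - 84877) = 1/((-2706 + 79) - 84877) = 1/(-2627 - 84877) = 1/(-87504) = -1/87504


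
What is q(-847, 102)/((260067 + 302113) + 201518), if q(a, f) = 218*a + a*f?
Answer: -135520/381849 ≈ -0.35490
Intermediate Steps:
q(-847, 102)/((260067 + 302113) + 201518) = (-847*(218 + 102))/((260067 + 302113) + 201518) = (-847*320)/(562180 + 201518) = -271040/763698 = -271040*1/763698 = -135520/381849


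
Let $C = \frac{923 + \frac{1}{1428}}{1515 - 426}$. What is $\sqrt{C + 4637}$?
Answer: $\frac{\sqrt{2574783834693}}{23562} \approx 68.102$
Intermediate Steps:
$C = \frac{1318045}{1555092}$ ($C = \frac{923 + \frac{1}{1428}}{1089} = \frac{1318045}{1428} \cdot \frac{1}{1089} = \frac{1318045}{1555092} \approx 0.84757$)
$\sqrt{C + 4637} = \sqrt{\frac{1318045}{1555092} + 4637} = \sqrt{\frac{7212279649}{1555092}} = \frac{\sqrt{2574783834693}}{23562}$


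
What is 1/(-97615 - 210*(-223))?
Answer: -1/50785 ≈ -1.9691e-5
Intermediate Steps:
1/(-97615 - 210*(-223)) = 1/(-97615 + 46830) = 1/(-50785) = -1/50785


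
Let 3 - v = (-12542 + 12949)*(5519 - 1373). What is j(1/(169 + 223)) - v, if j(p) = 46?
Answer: 1687465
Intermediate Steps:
v = -1687419 (v = 3 - (-12542 + 12949)*(5519 - 1373) = 3 - 407*4146 = 3 - 1*1687422 = 3 - 1687422 = -1687419)
j(1/(169 + 223)) - v = 46 - 1*(-1687419) = 46 + 1687419 = 1687465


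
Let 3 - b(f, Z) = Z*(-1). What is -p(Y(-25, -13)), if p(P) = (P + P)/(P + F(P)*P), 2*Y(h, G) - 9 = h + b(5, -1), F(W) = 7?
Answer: -1/4 ≈ -0.25000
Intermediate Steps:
b(f, Z) = 3 + Z (b(f, Z) = 3 - Z*(-1) = 3 - (-1)*Z = 3 + Z)
Y(h, G) = 11/2 + h/2 (Y(h, G) = 9/2 + (h + (3 - 1))/2 = 9/2 + (h + 2)/2 = 9/2 + (2 + h)/2 = 9/2 + (1 + h/2) = 11/2 + h/2)
p(P) = 1/4 (p(P) = (P + P)/(P + 7*P) = (2*P)/((8*P)) = (2*P)*(1/(8*P)) = 1/4)
-p(Y(-25, -13)) = -1*1/4 = -1/4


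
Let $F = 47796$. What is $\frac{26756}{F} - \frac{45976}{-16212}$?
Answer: $\frac{7831063}{2306157} \approx 3.3957$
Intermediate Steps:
$\frac{26756}{F} - \frac{45976}{-16212} = \frac{26756}{47796} - \frac{45976}{-16212} = 26756 \cdot \frac{1}{47796} - - \frac{1642}{579} = \frac{6689}{11949} + \frac{1642}{579} = \frac{7831063}{2306157}$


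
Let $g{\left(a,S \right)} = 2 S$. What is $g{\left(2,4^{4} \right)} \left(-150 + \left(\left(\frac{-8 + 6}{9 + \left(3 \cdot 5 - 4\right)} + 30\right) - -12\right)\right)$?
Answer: $- \frac{276736}{5} \approx -55347.0$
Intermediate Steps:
$g{\left(2,4^{4} \right)} \left(-150 + \left(\left(\frac{-8 + 6}{9 + \left(3 \cdot 5 - 4\right)} + 30\right) - -12\right)\right) = 2 \cdot 4^{4} \left(-150 + \left(\left(\frac{-8 + 6}{9 + \left(3 \cdot 5 - 4\right)} + 30\right) - -12\right)\right) = 2 \cdot 256 \left(-150 + \left(\left(- \frac{2}{9 + \left(15 - 4\right)} + 30\right) + 12\right)\right) = 512 \left(-150 + \left(\left(- \frac{2}{9 + 11} + 30\right) + 12\right)\right) = 512 \left(-150 + \left(\left(- \frac{2}{20} + 30\right) + 12\right)\right) = 512 \left(-150 + \left(\left(\left(-2\right) \frac{1}{20} + 30\right) + 12\right)\right) = 512 \left(-150 + \left(\left(- \frac{1}{10} + 30\right) + 12\right)\right) = 512 \left(-150 + \left(\frac{299}{10} + 12\right)\right) = 512 \left(-150 + \frac{419}{10}\right) = 512 \left(- \frac{1081}{10}\right) = - \frac{276736}{5}$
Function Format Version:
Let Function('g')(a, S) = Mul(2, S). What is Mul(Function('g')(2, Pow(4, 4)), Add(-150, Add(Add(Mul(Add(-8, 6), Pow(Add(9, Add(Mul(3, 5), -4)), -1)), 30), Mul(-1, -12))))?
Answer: Rational(-276736, 5) ≈ -55347.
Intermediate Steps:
Mul(Function('g')(2, Pow(4, 4)), Add(-150, Add(Add(Mul(Add(-8, 6), Pow(Add(9, Add(Mul(3, 5), -4)), -1)), 30), Mul(-1, -12)))) = Mul(Mul(2, Pow(4, 4)), Add(-150, Add(Add(Mul(Add(-8, 6), Pow(Add(9, Add(Mul(3, 5), -4)), -1)), 30), Mul(-1, -12)))) = Mul(Mul(2, 256), Add(-150, Add(Add(Mul(-2, Pow(Add(9, Add(15, -4)), -1)), 30), 12))) = Mul(512, Add(-150, Add(Add(Mul(-2, Pow(Add(9, 11), -1)), 30), 12))) = Mul(512, Add(-150, Add(Add(Mul(-2, Pow(20, -1)), 30), 12))) = Mul(512, Add(-150, Add(Add(Mul(-2, Rational(1, 20)), 30), 12))) = Mul(512, Add(-150, Add(Add(Rational(-1, 10), 30), 12))) = Mul(512, Add(-150, Add(Rational(299, 10), 12))) = Mul(512, Add(-150, Rational(419, 10))) = Mul(512, Rational(-1081, 10)) = Rational(-276736, 5)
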